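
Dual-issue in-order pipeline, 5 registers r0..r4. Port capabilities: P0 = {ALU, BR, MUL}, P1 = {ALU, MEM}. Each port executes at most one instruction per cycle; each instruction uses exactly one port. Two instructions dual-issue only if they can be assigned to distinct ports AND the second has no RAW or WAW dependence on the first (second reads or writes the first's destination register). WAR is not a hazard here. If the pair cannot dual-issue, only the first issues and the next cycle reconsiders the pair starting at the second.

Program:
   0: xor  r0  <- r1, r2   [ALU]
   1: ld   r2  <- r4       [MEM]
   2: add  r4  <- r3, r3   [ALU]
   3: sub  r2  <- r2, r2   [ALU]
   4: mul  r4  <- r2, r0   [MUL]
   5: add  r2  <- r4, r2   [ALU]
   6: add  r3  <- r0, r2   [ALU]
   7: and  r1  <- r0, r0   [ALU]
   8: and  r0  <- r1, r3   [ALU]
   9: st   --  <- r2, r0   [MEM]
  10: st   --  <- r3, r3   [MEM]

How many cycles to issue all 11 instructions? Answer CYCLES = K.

  cy0 -> i0&i1 (xor.ALU ld.MEM) dual
  cy1 -> i2&i3 (add.ALU sub.ALU) dual
  cy2 -> i4 (mul.MUL) RAW r4
  cy3 -> i5 (add.ALU) RAW r2
  cy4 -> i6&i7 (add.ALU and.ALU) dual
  cy5 -> i8 (and.ALU) RAW r0
  cy6 -> i9 (st.MEM) no-port MEM/MEM
  cy7 -> i10 (st.MEM) tail

CYCLES = 8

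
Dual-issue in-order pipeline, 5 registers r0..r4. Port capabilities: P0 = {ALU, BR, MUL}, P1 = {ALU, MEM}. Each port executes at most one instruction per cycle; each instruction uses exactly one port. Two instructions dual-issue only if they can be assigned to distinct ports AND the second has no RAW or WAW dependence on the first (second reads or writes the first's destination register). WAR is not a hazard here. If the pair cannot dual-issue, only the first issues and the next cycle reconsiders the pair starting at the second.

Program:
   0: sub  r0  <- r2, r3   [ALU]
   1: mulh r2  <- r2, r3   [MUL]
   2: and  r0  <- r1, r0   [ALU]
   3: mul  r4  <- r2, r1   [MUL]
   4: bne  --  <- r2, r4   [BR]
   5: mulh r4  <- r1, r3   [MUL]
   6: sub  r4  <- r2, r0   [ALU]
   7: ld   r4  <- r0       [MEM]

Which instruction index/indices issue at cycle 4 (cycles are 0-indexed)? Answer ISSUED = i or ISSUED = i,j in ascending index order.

c0: i0&i1 sub;mulh  2-wide
c1: i2&i3 and;mul  2-wide
c2: i4 bne  no-port BR/MUL
c3: i5 mulh  WAW r4
c4: i6 sub  WAW r4
c5: i7 ld  tail

ISSUED = 6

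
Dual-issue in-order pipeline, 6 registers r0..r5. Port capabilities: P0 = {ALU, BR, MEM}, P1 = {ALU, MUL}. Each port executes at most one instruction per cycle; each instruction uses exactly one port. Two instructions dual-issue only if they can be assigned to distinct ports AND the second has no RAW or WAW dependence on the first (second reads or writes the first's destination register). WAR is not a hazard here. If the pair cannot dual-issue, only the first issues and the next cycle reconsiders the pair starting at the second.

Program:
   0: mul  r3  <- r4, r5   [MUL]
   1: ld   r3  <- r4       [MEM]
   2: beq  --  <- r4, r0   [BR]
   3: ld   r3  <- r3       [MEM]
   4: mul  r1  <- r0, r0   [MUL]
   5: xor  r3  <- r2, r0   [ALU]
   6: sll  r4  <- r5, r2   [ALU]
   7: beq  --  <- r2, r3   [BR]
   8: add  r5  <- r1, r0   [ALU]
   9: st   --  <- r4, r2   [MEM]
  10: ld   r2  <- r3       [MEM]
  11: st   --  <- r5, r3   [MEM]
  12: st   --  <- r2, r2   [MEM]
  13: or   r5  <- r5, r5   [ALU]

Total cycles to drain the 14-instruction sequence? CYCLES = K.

CYCLES = 10

c0: i0 mul  WAW r3
c1: i1 ld  no-port MEM/BR
c2: i2 beq  no-port BR/MEM
c3: i3&i4 ld;mul  dual
c4: i5&i6 xor;sll  dual
c5: i7&i8 beq;add  dual
c6: i9 st  no-port MEM/MEM
c7: i10 ld  no-port MEM/MEM
c8: i11 st  no-port MEM/MEM
c9: i12&i13 st;or  dual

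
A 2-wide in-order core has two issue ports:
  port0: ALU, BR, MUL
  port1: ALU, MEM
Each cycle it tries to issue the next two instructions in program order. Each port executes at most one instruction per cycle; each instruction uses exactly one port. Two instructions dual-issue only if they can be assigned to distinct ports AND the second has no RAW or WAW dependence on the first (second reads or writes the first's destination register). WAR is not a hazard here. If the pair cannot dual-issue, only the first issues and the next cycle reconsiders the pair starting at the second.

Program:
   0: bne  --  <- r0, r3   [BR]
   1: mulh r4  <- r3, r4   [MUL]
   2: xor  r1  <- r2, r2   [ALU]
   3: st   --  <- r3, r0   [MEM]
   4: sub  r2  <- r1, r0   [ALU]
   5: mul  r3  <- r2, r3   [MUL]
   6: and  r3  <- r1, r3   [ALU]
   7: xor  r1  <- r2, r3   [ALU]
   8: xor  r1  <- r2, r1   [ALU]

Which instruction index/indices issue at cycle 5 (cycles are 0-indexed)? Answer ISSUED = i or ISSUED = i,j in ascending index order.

ISSUED = 7

c0: i0 bne  no-port BR/MUL
c1: i1,i2 mulh xor  2-wide
c2: i3,i4 st sub  2-wide
c3: i5 mul  RAW+WAW r3
c4: i6 and  RAW r3
c5: i7 xor  RAW+WAW r1
c6: i8 xor  tail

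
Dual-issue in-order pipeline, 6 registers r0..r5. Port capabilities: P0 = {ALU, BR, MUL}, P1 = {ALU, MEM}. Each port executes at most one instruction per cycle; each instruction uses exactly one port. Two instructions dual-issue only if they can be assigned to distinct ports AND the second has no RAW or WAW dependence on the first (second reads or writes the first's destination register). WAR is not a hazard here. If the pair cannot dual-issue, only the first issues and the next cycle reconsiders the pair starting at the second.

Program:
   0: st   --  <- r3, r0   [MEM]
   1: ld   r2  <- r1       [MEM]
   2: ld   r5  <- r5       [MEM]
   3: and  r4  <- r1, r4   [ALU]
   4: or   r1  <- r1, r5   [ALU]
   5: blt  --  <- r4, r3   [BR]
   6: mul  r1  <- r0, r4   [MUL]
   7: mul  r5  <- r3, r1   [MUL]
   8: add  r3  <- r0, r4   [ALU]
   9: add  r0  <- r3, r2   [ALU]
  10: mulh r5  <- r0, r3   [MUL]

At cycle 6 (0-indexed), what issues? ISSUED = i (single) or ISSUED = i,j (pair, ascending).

  cy0 -> i0 (st.MEM) no-port MEM/MEM
  cy1 -> i1 (ld.MEM) no-port MEM/MEM
  cy2 -> i2&i3 (ld.MEM and.ALU) dual
  cy3 -> i4&i5 (or.ALU blt.BR) dual
  cy4 -> i6 (mul.MUL) no-port MUL/MUL
  cy5 -> i7&i8 (mul.MUL add.ALU) dual
  cy6 -> i9 (add.ALU) RAW r0
  cy7 -> i10 (mulh.MUL) tail

ISSUED = 9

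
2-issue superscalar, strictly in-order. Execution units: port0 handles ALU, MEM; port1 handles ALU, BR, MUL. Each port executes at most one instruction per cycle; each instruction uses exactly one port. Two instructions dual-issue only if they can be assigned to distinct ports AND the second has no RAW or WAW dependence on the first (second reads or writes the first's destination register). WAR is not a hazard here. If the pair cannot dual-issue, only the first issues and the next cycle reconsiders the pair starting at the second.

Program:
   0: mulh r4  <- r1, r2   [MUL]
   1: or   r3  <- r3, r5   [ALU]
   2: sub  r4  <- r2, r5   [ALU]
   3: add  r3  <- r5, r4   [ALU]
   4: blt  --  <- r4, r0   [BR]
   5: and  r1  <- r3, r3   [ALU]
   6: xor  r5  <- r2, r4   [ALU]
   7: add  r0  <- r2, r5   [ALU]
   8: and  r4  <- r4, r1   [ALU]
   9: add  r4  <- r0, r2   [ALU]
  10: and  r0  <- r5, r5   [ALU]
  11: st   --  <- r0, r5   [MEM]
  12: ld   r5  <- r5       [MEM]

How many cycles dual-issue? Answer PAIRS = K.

PAIRS = 5

t=0 i0&i1:mulh.MUL+or.ALU ; pair
t=1 i2:sub.ALU ; RAW r4
t=2 i3&i4:add.ALU+blt.BR ; pair
t=3 i5&i6:and.ALU+xor.ALU ; pair
t=4 i7&i8:add.ALU+and.ALU ; pair
t=5 i9&i10:add.ALU+and.ALU ; pair
t=6 i11:st.MEM ; no-port MEM/MEM
t=7 i12:ld.MEM ; tail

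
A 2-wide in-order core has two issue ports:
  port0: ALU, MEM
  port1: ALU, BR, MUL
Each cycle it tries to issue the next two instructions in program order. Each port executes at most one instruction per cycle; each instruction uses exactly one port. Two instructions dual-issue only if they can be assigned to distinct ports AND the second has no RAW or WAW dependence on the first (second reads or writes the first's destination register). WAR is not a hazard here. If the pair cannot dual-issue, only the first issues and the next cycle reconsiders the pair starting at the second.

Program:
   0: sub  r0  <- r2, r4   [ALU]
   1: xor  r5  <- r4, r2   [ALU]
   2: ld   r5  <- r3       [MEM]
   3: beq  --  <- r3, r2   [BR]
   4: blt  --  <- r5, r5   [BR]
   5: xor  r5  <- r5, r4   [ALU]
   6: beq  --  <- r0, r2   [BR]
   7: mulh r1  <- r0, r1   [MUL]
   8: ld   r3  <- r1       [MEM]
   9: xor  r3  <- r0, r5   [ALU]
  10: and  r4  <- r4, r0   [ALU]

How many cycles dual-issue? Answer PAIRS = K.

PAIRS = 4

#0 head=0: sub.ALU;xor.ALU i0+i1 pair
#1 head=2: ld.MEM;beq.BR i2+i3 pair
#2 head=4: blt.BR;xor.ALU i4+i5 pair
#3 head=6: beq.BR i6 no-port BR/MUL
#4 head=7: mulh.MUL i7 RAW r1
#5 head=8: ld.MEM i8 WAW r3
#6 head=9: xor.ALU;and.ALU i9+i10 pair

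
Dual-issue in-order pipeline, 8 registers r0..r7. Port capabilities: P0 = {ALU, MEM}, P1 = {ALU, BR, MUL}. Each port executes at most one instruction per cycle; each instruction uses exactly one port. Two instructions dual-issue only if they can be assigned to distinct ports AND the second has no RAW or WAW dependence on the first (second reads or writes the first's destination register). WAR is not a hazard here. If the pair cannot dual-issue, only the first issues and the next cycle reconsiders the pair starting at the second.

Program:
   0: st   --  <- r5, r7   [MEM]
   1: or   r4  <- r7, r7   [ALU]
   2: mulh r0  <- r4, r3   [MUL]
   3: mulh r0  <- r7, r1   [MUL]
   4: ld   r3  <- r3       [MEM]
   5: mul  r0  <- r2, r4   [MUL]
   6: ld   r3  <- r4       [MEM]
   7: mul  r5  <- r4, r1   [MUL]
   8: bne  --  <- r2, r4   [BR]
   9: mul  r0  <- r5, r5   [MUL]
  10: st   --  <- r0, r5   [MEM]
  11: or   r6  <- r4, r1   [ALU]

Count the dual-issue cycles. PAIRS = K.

#0 head=0: st.MEM/or.ALU i0+i1 pair
#1 head=2: mulh.MUL i2 no-port MUL/MUL
#2 head=3: mulh.MUL/ld.MEM i3+i4 pair
#3 head=5: mul.MUL/ld.MEM i5+i6 pair
#4 head=7: mul.MUL i7 no-port MUL/BR
#5 head=8: bne.BR i8 no-port BR/MUL
#6 head=9: mul.MUL i9 RAW r0
#7 head=10: st.MEM/or.ALU i10+i11 pair

PAIRS = 4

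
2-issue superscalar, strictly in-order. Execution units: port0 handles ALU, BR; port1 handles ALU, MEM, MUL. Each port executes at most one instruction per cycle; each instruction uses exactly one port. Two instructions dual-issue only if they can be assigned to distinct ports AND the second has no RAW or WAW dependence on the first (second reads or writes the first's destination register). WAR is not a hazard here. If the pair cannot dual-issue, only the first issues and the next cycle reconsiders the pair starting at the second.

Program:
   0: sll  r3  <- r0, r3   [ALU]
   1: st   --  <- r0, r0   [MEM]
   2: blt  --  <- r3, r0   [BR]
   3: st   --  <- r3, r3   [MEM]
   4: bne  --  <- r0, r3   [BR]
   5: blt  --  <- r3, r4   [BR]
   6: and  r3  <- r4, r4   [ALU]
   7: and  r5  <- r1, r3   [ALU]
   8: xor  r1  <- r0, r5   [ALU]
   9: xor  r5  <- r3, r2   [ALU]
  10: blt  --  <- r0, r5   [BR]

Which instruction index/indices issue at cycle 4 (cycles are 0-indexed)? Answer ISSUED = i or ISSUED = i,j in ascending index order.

ISSUED = 7

#0 head=0: sll;st i0+i1 dual
#1 head=2: blt;st i2+i3 dual
#2 head=4: bne i4 no-port BR/BR
#3 head=5: blt;and i5+i6 dual
#4 head=7: and i7 RAW r5
#5 head=8: xor;xor i8+i9 dual
#6 head=10: blt i10 tail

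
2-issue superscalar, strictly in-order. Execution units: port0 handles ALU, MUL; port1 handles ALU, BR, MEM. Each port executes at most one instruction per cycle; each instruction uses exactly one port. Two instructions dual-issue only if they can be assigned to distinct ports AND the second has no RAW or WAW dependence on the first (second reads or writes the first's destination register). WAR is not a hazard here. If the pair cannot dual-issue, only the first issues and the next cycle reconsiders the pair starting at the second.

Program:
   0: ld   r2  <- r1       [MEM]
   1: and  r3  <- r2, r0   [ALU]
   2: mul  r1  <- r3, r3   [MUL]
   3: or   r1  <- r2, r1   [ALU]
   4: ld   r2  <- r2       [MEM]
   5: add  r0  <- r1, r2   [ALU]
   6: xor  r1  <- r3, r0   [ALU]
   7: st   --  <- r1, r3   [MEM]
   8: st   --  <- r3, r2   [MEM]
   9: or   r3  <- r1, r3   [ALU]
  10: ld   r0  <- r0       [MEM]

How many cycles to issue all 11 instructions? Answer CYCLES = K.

CYCLES = 9

#0 head=0: ld.MEM i0 RAW r2
#1 head=1: and.ALU i1 RAW r3
#2 head=2: mul.MUL i2 RAW+WAW r1
#3 head=3: or.ALU ld.MEM i3,i4 2-wide
#4 head=5: add.ALU i5 RAW r0
#5 head=6: xor.ALU i6 RAW r1
#6 head=7: st.MEM i7 no-port MEM/MEM
#7 head=8: st.MEM or.ALU i8,i9 2-wide
#8 head=10: ld.MEM i10 tail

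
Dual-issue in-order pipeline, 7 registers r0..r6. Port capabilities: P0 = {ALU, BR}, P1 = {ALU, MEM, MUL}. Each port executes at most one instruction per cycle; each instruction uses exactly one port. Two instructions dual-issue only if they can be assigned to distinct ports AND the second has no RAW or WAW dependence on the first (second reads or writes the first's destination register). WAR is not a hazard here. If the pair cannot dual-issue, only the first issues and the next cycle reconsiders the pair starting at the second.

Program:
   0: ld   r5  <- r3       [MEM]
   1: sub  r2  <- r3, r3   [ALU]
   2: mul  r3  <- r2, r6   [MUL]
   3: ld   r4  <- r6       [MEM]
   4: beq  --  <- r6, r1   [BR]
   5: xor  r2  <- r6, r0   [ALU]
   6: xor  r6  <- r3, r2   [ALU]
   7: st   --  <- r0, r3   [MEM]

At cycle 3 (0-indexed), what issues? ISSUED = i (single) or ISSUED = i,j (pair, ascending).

c0: i0&i1 ld.MEM+sub.ALU  2-wide
c1: i2 mul.MUL  no-port MUL/MEM
c2: i3&i4 ld.MEM+beq.BR  2-wide
c3: i5 xor.ALU  RAW r2
c4: i6&i7 xor.ALU+st.MEM  2-wide

ISSUED = 5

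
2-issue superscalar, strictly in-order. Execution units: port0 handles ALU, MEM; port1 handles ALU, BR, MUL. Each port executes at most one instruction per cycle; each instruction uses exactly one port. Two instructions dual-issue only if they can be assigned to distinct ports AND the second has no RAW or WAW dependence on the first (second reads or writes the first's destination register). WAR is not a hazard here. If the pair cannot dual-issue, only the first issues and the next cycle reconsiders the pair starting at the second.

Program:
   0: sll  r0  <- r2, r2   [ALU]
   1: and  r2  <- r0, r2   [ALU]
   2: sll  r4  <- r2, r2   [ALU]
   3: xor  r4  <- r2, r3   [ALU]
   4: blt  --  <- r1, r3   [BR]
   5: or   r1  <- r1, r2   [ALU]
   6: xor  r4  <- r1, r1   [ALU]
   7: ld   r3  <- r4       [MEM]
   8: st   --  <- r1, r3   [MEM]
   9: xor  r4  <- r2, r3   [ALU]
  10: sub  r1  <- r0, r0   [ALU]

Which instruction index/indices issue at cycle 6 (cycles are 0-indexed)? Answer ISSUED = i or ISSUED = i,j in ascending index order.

0. sll @i0  | RAW r0
1. and @i1  | RAW r2
2. sll @i2  | WAW r4
3. xor/blt @i3,i4  | dual
4. or @i5  | RAW r1
5. xor @i6  | RAW r4
6. ld @i7  | no-port MEM/MEM
7. st/xor @i8,i9  | dual
8. sub @i10  | tail

ISSUED = 7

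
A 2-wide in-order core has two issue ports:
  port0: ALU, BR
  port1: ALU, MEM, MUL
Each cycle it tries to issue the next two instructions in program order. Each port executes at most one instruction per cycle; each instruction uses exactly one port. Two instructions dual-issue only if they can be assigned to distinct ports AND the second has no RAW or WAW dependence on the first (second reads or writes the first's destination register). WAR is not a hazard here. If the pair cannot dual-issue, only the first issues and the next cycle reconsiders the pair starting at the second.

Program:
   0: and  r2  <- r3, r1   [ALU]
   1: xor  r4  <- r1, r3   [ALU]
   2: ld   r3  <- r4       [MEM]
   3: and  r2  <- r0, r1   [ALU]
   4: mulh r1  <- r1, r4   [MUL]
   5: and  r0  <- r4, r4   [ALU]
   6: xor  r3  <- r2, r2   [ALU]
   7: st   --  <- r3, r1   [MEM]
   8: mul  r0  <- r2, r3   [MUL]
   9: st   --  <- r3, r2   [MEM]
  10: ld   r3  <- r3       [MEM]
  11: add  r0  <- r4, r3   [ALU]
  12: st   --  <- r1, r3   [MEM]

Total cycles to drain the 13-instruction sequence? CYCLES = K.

t=0 i0/i1:and xor ; 2-wide
t=1 i2/i3:ld and ; 2-wide
t=2 i4/i5:mulh and ; 2-wide
t=3 i6:xor ; RAW r3
t=4 i7:st ; no-port MEM/MUL
t=5 i8:mul ; no-port MUL/MEM
t=6 i9:st ; no-port MEM/MEM
t=7 i10:ld ; RAW r3
t=8 i11/i12:add st ; 2-wide

CYCLES = 9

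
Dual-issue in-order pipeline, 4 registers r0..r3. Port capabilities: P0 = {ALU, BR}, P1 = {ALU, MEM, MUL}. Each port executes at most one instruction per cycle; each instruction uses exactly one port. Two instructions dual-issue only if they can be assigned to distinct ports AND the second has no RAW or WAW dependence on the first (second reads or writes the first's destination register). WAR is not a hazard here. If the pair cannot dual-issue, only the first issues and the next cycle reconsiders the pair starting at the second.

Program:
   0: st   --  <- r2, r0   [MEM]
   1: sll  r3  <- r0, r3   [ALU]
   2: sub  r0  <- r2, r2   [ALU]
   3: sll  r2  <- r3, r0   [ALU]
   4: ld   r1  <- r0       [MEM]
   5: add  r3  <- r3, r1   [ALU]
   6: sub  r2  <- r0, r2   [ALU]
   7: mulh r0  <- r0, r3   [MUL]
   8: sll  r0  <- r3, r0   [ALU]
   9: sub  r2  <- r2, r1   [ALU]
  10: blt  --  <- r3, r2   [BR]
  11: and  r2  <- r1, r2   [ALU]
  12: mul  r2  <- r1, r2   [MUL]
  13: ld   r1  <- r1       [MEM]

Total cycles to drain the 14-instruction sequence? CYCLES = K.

0. st+sll @i0+i1  | 2-wide
1. sub @i2  | RAW r0
2. sll+ld @i3+i4  | 2-wide
3. add+sub @i5+i6  | 2-wide
4. mulh @i7  | RAW+WAW r0
5. sll+sub @i8+i9  | 2-wide
6. blt+and @i10+i11  | 2-wide
7. mul @i12  | no-port MUL/MEM
8. ld @i13  | tail

CYCLES = 9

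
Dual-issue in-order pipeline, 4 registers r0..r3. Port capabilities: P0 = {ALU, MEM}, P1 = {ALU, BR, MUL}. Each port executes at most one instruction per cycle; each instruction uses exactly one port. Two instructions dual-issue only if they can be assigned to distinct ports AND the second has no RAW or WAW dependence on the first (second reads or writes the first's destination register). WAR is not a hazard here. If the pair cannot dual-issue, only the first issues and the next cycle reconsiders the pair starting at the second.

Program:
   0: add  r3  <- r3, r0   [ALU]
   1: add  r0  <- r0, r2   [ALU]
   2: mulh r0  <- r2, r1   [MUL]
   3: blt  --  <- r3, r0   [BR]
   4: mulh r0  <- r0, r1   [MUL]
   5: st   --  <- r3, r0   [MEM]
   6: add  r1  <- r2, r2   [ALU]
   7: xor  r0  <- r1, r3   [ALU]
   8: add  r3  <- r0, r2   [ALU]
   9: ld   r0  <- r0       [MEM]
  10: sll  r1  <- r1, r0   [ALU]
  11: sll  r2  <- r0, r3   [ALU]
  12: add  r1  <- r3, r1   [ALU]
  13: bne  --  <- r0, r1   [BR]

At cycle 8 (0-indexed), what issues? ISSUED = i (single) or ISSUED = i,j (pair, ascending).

ISSUED = 12

[0] i0/i1  add.ALU add.ALU  -- pair
[1] i2  mulh.MUL  -- no-port MUL/BR
[2] i3  blt.BR  -- no-port BR/MUL
[3] i4  mulh.MUL  -- RAW r0
[4] i5/i6  st.MEM add.ALU  -- pair
[5] i7  xor.ALU  -- RAW r0
[6] i8/i9  add.ALU ld.MEM  -- pair
[7] i10/i11  sll.ALU sll.ALU  -- pair
[8] i12  add.ALU  -- RAW r1
[9] i13  bne.BR  -- tail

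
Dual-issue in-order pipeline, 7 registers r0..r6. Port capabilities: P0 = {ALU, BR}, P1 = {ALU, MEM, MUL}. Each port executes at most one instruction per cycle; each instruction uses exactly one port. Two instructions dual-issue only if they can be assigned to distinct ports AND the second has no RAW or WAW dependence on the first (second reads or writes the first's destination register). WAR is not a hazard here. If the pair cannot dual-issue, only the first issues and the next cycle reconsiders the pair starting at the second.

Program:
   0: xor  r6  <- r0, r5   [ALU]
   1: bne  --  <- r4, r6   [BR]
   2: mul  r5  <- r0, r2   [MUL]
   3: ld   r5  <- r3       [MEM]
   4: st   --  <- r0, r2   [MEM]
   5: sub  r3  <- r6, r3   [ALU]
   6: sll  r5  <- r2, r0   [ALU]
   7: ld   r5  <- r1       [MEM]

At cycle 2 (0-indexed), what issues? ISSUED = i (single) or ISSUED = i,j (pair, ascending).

#0 head=0: xor i0 RAW r6
#1 head=1: bne+mul i1&i2 dual
#2 head=3: ld i3 no-port MEM/MEM
#3 head=4: st+sub i4&i5 dual
#4 head=6: sll i6 WAW r5
#5 head=7: ld i7 tail

ISSUED = 3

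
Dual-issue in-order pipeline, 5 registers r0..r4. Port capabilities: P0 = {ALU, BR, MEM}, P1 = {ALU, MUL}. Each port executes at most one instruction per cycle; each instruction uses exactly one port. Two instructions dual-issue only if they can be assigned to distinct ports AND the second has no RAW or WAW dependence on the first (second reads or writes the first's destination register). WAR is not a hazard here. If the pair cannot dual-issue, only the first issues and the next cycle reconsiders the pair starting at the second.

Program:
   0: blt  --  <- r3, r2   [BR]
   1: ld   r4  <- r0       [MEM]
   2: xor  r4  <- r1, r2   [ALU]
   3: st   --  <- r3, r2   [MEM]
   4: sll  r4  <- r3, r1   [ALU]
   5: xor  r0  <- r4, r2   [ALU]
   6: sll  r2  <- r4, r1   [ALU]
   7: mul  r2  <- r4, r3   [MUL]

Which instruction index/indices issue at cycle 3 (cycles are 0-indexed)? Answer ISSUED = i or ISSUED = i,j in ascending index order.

ISSUED = 4

[0] i0  blt  -- no-port BR/MEM
[1] i1  ld  -- WAW r4
[2] i2+i3  xor;st  -- 2-wide
[3] i4  sll  -- RAW r4
[4] i5+i6  xor;sll  -- 2-wide
[5] i7  mul  -- tail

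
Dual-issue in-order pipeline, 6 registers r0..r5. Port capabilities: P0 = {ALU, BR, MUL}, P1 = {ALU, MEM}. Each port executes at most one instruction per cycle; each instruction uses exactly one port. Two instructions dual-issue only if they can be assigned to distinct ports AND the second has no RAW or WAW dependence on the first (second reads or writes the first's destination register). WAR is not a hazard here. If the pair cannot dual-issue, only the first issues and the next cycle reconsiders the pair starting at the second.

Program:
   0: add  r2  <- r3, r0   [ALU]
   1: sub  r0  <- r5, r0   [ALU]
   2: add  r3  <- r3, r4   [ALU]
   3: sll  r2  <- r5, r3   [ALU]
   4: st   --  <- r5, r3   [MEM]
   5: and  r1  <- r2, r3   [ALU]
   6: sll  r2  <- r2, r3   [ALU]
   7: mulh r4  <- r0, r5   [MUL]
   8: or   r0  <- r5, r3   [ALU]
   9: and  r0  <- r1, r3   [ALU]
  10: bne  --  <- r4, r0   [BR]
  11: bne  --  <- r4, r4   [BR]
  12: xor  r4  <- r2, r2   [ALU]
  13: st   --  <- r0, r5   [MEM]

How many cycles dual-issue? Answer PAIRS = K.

0. add;sub @i0&i1  | pair
1. add @i2  | RAW r3
2. sll;st @i3&i4  | pair
3. and;sll @i5&i6  | pair
4. mulh;or @i7&i8  | pair
5. and @i9  | RAW r0
6. bne @i10  | no-port BR/BR
7. bne;xor @i11&i12  | pair
8. st @i13  | tail

PAIRS = 5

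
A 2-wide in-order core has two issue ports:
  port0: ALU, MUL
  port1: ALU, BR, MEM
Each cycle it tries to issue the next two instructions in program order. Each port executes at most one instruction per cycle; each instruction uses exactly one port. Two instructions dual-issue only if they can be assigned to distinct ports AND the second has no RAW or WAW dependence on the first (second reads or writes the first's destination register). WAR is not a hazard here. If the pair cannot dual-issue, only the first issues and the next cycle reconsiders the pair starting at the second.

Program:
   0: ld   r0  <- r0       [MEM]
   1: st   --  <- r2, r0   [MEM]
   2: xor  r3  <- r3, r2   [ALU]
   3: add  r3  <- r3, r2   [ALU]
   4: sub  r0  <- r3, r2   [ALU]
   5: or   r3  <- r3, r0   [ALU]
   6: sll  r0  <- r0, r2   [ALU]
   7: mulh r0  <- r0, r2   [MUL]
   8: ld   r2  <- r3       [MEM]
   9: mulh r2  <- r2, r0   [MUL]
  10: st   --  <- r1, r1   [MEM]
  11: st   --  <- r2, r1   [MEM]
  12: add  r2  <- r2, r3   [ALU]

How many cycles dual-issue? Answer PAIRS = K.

PAIRS = 5

t=0 i0:ld ; no-port MEM/MEM
t=1 i1&i2:st;xor ; 2-wide
t=2 i3:add ; RAW r3
t=3 i4:sub ; RAW r0
t=4 i5&i6:or;sll ; 2-wide
t=5 i7&i8:mulh;ld ; 2-wide
t=6 i9&i10:mulh;st ; 2-wide
t=7 i11&i12:st;add ; 2-wide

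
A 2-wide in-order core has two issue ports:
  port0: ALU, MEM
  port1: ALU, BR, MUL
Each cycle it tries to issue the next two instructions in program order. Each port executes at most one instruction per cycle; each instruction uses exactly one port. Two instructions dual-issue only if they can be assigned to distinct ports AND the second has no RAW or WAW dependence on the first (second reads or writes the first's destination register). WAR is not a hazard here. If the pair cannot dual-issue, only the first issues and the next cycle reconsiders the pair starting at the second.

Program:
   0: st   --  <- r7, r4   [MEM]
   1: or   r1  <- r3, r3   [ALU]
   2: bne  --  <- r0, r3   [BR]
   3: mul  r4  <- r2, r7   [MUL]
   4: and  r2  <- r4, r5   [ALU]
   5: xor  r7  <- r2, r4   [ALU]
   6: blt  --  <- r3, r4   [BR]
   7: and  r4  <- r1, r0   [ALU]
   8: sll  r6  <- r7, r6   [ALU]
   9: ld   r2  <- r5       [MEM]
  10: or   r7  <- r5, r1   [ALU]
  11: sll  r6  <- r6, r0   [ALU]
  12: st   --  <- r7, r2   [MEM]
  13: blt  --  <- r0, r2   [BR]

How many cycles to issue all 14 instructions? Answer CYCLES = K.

CYCLES = 9

0. st+or @i0+i1  | pair
1. bne @i2  | no-port BR/MUL
2. mul @i3  | RAW r4
3. and @i4  | RAW r2
4. xor+blt @i5+i6  | pair
5. and+sll @i7+i8  | pair
6. ld+or @i9+i10  | pair
7. sll+st @i11+i12  | pair
8. blt @i13  | tail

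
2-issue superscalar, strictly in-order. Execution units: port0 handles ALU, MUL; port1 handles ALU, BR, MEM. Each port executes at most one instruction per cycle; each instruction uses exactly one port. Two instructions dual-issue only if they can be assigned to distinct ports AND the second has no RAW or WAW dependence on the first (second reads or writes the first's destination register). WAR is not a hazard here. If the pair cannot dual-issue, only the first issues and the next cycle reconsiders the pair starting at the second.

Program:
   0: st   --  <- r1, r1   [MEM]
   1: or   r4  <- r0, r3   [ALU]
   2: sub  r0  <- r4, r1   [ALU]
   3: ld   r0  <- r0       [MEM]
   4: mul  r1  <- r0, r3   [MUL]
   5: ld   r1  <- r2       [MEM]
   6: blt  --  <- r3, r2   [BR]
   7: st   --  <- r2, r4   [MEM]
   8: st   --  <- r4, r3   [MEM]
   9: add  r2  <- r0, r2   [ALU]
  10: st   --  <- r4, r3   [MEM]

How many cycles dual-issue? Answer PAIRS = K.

  cy0 -> i0,i1 (st.MEM/or.ALU) 2-wide
  cy1 -> i2 (sub.ALU) RAW+WAW r0
  cy2 -> i3 (ld.MEM) RAW r0
  cy3 -> i4 (mul.MUL) WAW r1
  cy4 -> i5 (ld.MEM) no-port MEM/BR
  cy5 -> i6 (blt.BR) no-port BR/MEM
  cy6 -> i7 (st.MEM) no-port MEM/MEM
  cy7 -> i8,i9 (st.MEM/add.ALU) 2-wide
  cy8 -> i10 (st.MEM) tail

PAIRS = 2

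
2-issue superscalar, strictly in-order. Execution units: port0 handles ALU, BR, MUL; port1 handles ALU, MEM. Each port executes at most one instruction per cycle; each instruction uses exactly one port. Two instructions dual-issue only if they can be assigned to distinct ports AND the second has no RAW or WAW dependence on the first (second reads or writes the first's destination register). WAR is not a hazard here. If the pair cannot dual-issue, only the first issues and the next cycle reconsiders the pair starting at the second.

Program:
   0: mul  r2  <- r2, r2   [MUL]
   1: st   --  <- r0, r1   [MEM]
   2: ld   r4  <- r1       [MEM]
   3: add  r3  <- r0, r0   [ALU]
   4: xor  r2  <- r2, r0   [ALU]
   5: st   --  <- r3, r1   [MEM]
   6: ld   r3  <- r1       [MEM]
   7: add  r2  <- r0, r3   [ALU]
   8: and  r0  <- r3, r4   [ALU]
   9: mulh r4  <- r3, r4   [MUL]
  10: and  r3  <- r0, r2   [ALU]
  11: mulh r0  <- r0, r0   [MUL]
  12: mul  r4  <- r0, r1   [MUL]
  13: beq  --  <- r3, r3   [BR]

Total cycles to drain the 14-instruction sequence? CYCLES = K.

CYCLES = 9

  cy0 -> i0/i1 (mul;st) 2-wide
  cy1 -> i2/i3 (ld;add) 2-wide
  cy2 -> i4/i5 (xor;st) 2-wide
  cy3 -> i6 (ld) RAW r3
  cy4 -> i7/i8 (add;and) 2-wide
  cy5 -> i9/i10 (mulh;and) 2-wide
  cy6 -> i11 (mulh) no-port MUL/MUL
  cy7 -> i12 (mul) no-port MUL/BR
  cy8 -> i13 (beq) tail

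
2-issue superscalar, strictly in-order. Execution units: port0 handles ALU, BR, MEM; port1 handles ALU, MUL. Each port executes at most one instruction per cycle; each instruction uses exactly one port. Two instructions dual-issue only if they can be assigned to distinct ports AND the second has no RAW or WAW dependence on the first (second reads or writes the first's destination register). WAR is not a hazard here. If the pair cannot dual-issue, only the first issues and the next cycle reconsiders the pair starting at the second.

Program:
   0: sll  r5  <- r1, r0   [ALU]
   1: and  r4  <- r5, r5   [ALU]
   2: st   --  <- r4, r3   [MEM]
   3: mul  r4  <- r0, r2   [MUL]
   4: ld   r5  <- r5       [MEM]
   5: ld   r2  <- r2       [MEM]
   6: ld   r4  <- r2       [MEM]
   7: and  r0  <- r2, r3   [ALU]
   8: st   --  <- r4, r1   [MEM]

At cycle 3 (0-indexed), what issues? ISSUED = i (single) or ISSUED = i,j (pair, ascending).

0. sll.ALU @i0  | RAW r5
1. and.ALU @i1  | RAW r4
2. st.MEM mul.MUL @i2&i3  | 2-wide
3. ld.MEM @i4  | no-port MEM/MEM
4. ld.MEM @i5  | no-port MEM/MEM
5. ld.MEM and.ALU @i6&i7  | 2-wide
6. st.MEM @i8  | tail

ISSUED = 4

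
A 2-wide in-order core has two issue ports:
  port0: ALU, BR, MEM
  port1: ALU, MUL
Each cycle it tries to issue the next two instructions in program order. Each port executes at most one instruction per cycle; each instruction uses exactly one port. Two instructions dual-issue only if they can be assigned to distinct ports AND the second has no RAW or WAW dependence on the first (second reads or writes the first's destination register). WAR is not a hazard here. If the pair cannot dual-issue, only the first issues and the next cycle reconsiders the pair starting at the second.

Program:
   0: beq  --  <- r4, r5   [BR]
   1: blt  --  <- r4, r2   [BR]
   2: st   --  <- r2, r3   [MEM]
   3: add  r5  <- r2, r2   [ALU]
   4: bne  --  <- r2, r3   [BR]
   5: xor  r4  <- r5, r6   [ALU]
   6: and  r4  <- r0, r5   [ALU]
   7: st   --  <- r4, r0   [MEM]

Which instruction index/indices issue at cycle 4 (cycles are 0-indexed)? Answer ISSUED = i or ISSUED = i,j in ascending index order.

#0 head=0: beq i0 no-port BR/BR
#1 head=1: blt i1 no-port BR/MEM
#2 head=2: st+add i2,i3 dual
#3 head=4: bne+xor i4,i5 dual
#4 head=6: and i6 RAW r4
#5 head=7: st i7 tail

ISSUED = 6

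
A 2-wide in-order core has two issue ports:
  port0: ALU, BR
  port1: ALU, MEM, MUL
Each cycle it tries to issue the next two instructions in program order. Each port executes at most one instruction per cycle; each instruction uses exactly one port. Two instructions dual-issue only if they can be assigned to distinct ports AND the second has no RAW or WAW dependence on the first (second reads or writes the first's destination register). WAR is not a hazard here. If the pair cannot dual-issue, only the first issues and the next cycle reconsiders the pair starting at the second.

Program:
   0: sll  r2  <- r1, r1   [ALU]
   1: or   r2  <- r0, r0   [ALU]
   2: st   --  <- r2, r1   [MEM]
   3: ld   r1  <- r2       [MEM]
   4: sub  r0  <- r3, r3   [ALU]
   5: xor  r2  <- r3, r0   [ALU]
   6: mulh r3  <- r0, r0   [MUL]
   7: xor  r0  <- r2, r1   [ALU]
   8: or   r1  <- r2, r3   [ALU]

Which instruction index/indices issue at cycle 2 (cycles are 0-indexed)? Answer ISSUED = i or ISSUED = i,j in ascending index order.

ISSUED = 2

  cy0 -> i0 (sll) WAW r2
  cy1 -> i1 (or) RAW r2
  cy2 -> i2 (st) no-port MEM/MEM
  cy3 -> i3+i4 (ld;sub) pair
  cy4 -> i5+i6 (xor;mulh) pair
  cy5 -> i7+i8 (xor;or) pair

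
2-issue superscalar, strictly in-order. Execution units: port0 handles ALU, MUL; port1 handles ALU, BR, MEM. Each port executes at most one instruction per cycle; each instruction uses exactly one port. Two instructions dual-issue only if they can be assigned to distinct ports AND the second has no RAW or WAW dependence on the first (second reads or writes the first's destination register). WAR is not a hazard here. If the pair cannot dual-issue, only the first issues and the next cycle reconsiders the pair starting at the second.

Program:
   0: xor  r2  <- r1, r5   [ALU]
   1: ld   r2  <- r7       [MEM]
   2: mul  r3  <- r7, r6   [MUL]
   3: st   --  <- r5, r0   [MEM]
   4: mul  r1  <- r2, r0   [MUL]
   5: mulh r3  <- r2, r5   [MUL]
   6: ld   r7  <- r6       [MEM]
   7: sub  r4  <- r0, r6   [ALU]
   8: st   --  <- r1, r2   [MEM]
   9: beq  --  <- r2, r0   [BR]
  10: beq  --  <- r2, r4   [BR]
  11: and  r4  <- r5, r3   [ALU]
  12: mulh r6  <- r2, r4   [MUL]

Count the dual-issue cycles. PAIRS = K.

PAIRS = 5

0. xor.ALU @i0  | WAW r2
1. ld.MEM/mul.MUL @i1/i2  | 2-wide
2. st.MEM/mul.MUL @i3/i4  | 2-wide
3. mulh.MUL/ld.MEM @i5/i6  | 2-wide
4. sub.ALU/st.MEM @i7/i8  | 2-wide
5. beq.BR @i9  | no-port BR/BR
6. beq.BR/and.ALU @i10/i11  | 2-wide
7. mulh.MUL @i12  | tail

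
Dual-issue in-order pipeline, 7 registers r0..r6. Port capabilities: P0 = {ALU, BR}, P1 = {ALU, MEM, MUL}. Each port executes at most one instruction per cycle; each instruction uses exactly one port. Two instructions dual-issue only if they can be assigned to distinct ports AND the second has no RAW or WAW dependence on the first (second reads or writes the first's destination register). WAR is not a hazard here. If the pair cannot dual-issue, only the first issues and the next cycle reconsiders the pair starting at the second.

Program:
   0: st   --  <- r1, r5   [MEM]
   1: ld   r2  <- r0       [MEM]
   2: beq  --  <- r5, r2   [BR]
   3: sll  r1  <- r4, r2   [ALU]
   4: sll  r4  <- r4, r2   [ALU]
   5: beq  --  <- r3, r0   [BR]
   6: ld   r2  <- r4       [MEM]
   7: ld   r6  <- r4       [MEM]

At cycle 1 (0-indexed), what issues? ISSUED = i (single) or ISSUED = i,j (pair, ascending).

ISSUED = 1

c0: i0 st.MEM  no-port MEM/MEM
c1: i1 ld.MEM  RAW r2
c2: i2+i3 beq.BR sll.ALU  pair
c3: i4+i5 sll.ALU beq.BR  pair
c4: i6 ld.MEM  no-port MEM/MEM
c5: i7 ld.MEM  tail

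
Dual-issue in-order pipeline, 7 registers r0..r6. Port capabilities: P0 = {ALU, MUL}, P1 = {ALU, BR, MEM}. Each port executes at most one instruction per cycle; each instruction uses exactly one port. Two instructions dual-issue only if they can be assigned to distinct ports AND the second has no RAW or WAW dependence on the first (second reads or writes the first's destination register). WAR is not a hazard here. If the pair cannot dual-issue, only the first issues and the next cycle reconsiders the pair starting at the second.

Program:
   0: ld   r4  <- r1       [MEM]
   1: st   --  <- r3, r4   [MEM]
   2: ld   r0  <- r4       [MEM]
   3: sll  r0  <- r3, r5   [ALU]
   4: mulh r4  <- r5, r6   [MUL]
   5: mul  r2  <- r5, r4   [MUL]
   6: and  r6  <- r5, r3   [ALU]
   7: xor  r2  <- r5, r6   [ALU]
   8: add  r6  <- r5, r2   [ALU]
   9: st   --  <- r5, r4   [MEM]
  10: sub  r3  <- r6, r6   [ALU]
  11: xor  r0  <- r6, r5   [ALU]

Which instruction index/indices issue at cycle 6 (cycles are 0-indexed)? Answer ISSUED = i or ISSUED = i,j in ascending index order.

ISSUED = 8,9

  cy0 -> i0 (ld.MEM) no-port MEM/MEM
  cy1 -> i1 (st.MEM) no-port MEM/MEM
  cy2 -> i2 (ld.MEM) WAW r0
  cy3 -> i3&i4 (sll.ALU+mulh.MUL) 2-wide
  cy4 -> i5&i6 (mul.MUL+and.ALU) 2-wide
  cy5 -> i7 (xor.ALU) RAW r2
  cy6 -> i8&i9 (add.ALU+st.MEM) 2-wide
  cy7 -> i10&i11 (sub.ALU+xor.ALU) 2-wide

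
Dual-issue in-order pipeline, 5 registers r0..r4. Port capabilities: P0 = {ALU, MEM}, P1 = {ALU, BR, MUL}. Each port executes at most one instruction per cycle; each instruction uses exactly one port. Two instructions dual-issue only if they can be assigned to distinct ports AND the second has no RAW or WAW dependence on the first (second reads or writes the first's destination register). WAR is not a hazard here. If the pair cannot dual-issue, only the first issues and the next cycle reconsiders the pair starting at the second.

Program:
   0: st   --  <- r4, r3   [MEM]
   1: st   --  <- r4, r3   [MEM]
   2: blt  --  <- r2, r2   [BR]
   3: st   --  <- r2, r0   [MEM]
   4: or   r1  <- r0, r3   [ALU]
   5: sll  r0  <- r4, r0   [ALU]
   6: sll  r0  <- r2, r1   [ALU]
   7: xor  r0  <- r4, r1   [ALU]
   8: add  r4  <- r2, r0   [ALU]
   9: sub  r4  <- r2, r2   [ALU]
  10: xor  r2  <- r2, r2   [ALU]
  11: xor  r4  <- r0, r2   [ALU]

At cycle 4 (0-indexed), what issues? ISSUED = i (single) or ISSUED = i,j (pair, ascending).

0. st.MEM @i0  | no-port MEM/MEM
1. st.MEM+blt.BR @i1&i2  | pair
2. st.MEM+or.ALU @i3&i4  | pair
3. sll.ALU @i5  | WAW r0
4. sll.ALU @i6  | WAW r0
5. xor.ALU @i7  | RAW r0
6. add.ALU @i8  | WAW r4
7. sub.ALU+xor.ALU @i9&i10  | pair
8. xor.ALU @i11  | tail

ISSUED = 6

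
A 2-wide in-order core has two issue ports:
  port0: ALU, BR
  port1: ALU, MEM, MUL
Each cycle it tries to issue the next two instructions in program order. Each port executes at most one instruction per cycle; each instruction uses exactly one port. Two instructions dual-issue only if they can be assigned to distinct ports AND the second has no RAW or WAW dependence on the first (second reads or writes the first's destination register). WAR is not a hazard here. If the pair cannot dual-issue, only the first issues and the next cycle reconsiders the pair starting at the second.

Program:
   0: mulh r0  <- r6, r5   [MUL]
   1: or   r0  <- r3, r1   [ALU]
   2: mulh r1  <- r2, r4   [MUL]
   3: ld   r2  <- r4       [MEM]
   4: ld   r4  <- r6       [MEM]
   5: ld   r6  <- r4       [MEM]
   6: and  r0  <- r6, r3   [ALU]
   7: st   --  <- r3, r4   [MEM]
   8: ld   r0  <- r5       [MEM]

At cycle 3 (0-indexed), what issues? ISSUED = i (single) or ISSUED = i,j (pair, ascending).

ISSUED = 4

#0 head=0: mulh.MUL i0 WAW r0
#1 head=1: or.ALU mulh.MUL i1&i2 dual
#2 head=3: ld.MEM i3 no-port MEM/MEM
#3 head=4: ld.MEM i4 no-port MEM/MEM
#4 head=5: ld.MEM i5 RAW r6
#5 head=6: and.ALU st.MEM i6&i7 dual
#6 head=8: ld.MEM i8 tail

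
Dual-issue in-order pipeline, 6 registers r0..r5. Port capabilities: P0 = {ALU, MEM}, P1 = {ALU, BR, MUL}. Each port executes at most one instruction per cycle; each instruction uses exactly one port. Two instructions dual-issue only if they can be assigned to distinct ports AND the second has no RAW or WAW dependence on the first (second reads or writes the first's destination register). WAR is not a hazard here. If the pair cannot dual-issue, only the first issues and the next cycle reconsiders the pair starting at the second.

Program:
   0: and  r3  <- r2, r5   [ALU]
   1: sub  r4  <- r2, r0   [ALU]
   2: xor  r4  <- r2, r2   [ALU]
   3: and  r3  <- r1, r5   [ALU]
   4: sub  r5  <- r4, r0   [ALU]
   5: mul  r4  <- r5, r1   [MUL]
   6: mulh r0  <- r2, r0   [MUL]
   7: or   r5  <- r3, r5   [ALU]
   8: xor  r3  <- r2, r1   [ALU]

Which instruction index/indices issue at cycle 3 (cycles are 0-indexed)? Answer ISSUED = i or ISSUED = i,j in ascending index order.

ISSUED = 5

[0] i0+i1  and sub  -- dual
[1] i2+i3  xor and  -- dual
[2] i4  sub  -- RAW r5
[3] i5  mul  -- no-port MUL/MUL
[4] i6+i7  mulh or  -- dual
[5] i8  xor  -- tail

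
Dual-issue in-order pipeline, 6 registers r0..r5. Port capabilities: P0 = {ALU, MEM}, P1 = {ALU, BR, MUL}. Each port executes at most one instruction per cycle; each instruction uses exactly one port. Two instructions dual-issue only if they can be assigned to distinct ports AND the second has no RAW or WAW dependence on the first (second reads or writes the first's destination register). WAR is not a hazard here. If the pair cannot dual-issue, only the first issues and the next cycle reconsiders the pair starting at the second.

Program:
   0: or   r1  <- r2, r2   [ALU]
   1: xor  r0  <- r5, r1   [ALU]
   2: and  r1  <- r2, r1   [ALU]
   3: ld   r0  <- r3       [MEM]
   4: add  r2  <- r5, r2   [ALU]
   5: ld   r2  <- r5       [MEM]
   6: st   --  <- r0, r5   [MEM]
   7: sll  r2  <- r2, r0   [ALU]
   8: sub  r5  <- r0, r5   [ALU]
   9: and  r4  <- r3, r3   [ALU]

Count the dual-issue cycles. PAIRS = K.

PAIRS = 4

[0] i0  or.ALU  -- RAW r1
[1] i1&i2  xor.ALU+and.ALU  -- dual
[2] i3&i4  ld.MEM+add.ALU  -- dual
[3] i5  ld.MEM  -- no-port MEM/MEM
[4] i6&i7  st.MEM+sll.ALU  -- dual
[5] i8&i9  sub.ALU+and.ALU  -- dual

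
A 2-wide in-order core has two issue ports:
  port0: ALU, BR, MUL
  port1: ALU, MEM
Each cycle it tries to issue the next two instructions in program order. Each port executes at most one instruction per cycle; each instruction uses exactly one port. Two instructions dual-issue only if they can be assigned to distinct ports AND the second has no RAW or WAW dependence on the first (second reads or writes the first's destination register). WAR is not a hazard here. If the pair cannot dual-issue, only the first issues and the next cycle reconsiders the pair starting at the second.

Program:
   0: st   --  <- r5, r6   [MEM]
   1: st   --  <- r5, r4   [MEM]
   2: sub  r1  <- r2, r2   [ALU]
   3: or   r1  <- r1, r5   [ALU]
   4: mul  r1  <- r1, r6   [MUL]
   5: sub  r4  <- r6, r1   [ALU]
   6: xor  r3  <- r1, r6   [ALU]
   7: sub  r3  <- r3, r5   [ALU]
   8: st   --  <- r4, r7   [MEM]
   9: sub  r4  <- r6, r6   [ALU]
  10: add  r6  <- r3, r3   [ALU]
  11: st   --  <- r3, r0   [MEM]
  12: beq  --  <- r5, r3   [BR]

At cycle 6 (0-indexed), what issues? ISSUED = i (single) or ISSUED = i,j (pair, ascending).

[0] i0  st  -- no-port MEM/MEM
[1] i1&i2  st/sub  -- 2-wide
[2] i3  or  -- RAW+WAW r1
[3] i4  mul  -- RAW r1
[4] i5&i6  sub/xor  -- 2-wide
[5] i7&i8  sub/st  -- 2-wide
[6] i9&i10  sub/add  -- 2-wide
[7] i11&i12  st/beq  -- 2-wide

ISSUED = 9,10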